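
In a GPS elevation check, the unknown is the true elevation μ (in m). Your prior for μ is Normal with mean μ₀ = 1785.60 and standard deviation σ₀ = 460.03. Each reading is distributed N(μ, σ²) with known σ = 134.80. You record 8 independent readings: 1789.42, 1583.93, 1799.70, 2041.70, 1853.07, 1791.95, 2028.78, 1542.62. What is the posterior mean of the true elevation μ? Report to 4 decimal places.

1803.7020

For Normal data with known variance σ², a Normal(μ₀, σ₀²) prior on μ is conjugate. Posterior precision = 1/σ₀² + n/σ²; posterior mean is the precision-weighted average of μ₀ and x̄.
Σxᵢ = 1789.42 + 1583.93 + 1799.70 + 2041.70 + 1853.07 + 1791.95 + 2028.78 + 1542.62 = 14431.17, so n·x̄ = 14431.17.
σ₀² = 460.03² = 211627.6009, σ² = 134.80² = 18171.04; σ² + n·σ₀² = 18171.04 + 8·211627.6009 = 1711191.8472.
Posterior mean = (μ₀/σ₀² + n·x̄/σ²)/(1/σ₀² + n/σ²) = (σ²·μ₀ + σ₀²·n·x̄)/(σ² + n·σ₀²) = (18171.04·1785.60 + 211627.6009·14431.17)/1711191.8472 = 3086480094.304053/1711191.8472 = 1803.7020.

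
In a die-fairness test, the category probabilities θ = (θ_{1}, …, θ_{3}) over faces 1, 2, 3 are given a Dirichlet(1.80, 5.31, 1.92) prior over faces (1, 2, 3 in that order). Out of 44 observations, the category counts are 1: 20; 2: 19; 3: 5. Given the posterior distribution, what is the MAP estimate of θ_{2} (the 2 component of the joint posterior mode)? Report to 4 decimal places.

The Dirichlet prior is conjugate to the Multinomial likelihood: each posterior αⱼ = prior αⱼ + observed count nⱼ.
Posterior concentration: (21.80, 24.31, 6.92), total = 53.03.
Joint mode component: (α_{2}−1)/(Σα−K) = 23.31/50.03 = 0.4659.

0.4659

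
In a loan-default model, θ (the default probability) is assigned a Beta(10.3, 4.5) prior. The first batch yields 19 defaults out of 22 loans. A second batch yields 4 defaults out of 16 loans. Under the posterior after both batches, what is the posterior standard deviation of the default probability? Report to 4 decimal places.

The Beta prior is conjugate to a Binomial/Bernoulli likelihood; the update adds successes to α and failures to β.
After batch 1: Beta(10.3+19, 4.5+3) = Beta(29.3, 7.5).
After batch 2: Beta(29.3+4, 7.5+12) = Beta(33.3, 19.5).
Var = αβ/((α+β)²(α+β+1)) = 33.3·19.5/(52.8²·53.8) = 0.00432941; SD = √0.00432941 = 0.0658.

0.0658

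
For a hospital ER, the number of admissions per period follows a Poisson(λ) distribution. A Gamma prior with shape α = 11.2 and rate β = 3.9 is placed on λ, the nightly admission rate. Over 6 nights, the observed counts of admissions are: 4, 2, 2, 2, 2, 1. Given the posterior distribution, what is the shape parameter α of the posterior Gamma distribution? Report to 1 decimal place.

With a Gamma(shape α, rate β) prior, the Poisson likelihood is conjugate: the posterior is Gamma(α + ΣXᵢ, β + n).
Sum of counts S = 13 over n = 6 nights.
Posterior: Gamma(α+S, β+n) = Gamma(11.2+13, 3.9+6) = Gamma(24.2, 9.9).
Posterior α = 24.2.

24.2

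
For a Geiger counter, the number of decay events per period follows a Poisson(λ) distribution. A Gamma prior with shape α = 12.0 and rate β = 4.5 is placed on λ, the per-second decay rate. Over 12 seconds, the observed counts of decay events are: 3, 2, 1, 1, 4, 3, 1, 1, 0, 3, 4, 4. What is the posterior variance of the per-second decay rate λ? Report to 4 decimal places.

0.1433

With a Gamma(shape α, rate β) prior, the Poisson likelihood is conjugate: the posterior is Gamma(α + ΣXᵢ, β + n).
Sum of counts S = 27 over n = 12 seconds.
Posterior: Gamma(α+S, β+n) = Gamma(12.0+27, 4.5+12) = Gamma(39.0, 16.5).
Var = α/β² = 39.0/16.5² = 0.1433.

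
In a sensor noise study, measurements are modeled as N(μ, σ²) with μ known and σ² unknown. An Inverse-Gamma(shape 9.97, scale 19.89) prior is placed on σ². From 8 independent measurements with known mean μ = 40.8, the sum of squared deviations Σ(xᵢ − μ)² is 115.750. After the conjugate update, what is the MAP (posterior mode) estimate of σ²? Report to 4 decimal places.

5.1947

With known mean μ and an Inverse-Gamma(α, β) prior on σ², the Normal likelihood is conjugate: posterior is Inv-Gamma(α + n/2, β + Σ(xᵢ−μ)²/2).
Posterior: Inv-Gamma(9.97 + 8/2, 19.89 + 115.750/2) = Inv-Gamma(13.97, 77.7650).
Mode = β/(α+1) = 77.7650/14.97 = 5.1947.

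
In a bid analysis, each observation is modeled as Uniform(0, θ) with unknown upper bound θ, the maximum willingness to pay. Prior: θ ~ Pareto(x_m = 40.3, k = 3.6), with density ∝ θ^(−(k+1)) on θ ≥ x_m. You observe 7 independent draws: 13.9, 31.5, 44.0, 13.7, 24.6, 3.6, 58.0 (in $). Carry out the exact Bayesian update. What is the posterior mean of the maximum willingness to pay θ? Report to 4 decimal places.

64.0417

A Pareto(scale x_m, shape k) prior on the upper bound θ of Uniform(0, θ) is conjugate: posterior is Pareto(max(x_m, max xᵢ), k + n).
Sample maximum = 58.0; prior scale x_m = 40.3 → posterior scale = max = 58.0.
Posterior shape = 3.6 + 7 = 10.6.
E[θ|data] = k·x_m/(k−1) = 10.6·58.0/9.6 = 64.0417.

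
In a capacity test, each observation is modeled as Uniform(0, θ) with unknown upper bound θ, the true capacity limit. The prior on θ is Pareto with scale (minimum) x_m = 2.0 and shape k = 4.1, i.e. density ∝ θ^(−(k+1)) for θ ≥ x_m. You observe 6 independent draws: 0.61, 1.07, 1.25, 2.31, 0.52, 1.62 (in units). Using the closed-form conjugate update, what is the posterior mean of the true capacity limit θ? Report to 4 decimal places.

A Pareto(scale x_m, shape k) prior on the upper bound θ of Uniform(0, θ) is conjugate: posterior is Pareto(max(x_m, max xᵢ), k + n).
Sample maximum = 2.31; prior scale x_m = 2.0 → posterior scale = max = 2.31.
Posterior shape = 4.1 + 6 = 10.1.
E[θ|data] = k·x_m/(k−1) = 10.1·2.31/9.1 = 2.5638.

2.5638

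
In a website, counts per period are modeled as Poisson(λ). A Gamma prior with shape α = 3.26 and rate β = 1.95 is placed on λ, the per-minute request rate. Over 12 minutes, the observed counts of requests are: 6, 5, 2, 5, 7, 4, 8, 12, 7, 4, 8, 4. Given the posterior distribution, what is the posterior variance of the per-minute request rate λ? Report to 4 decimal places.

0.3867

With a Gamma(shape α, rate β) prior, the Poisson likelihood is conjugate: the posterior is Gamma(α + ΣXᵢ, β + n).
Sum of counts S = 72 over n = 12 minutes.
Posterior: Gamma(α+S, β+n) = Gamma(3.26+72, 1.95+12) = Gamma(75.26, 13.95).
Var = α/β² = 75.26/13.95² = 0.3867.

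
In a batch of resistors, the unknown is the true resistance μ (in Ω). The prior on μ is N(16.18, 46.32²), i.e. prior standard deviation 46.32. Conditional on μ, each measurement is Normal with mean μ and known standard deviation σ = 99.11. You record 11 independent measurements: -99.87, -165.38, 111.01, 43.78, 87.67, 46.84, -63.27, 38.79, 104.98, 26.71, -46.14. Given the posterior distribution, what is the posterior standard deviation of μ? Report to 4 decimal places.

25.1107

For Normal data with known variance σ², a Normal(μ₀, σ₀²) prior on μ is conjugate. Posterior precision = 1/σ₀² + n/σ²; posterior mean is the precision-weighted average of μ₀ and x̄.
σ₀² = 46.32² = 2145.5424, σ² = 99.11² = 9822.7921; σ² + n·σ₀² = 9822.7921 + 11·2145.5424 = 33423.7585.
Posterior precision = 1/σ₀² + n/σ² = 1/2145.5424 + 11/9822.7921 = (σ² + n·σ₀²)/(σ₀²σ²) = 33423.7585/(2145.5424·9822.7921); posterior variance σₙ² = σ₀²σ²/(σ² + n·σ₀²) = 2145.5424·9822.7921/33423.7585 = 630.545991.
Posterior SD = √σₙ² = √(2145.5424·9822.7921/33423.7585) = 25.1107.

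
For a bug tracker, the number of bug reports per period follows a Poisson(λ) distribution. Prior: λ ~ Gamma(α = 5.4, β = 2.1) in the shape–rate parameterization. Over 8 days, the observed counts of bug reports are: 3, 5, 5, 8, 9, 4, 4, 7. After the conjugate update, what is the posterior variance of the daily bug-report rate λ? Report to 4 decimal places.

0.4941

With a Gamma(shape α, rate β) prior, the Poisson likelihood is conjugate: the posterior is Gamma(α + ΣXᵢ, β + n).
Sum of counts S = 45 over n = 8 days.
Posterior: Gamma(α+S, β+n) = Gamma(5.4+45, 2.1+8) = Gamma(50.4, 10.1).
Var = α/β² = 50.4/10.1² = 0.4941.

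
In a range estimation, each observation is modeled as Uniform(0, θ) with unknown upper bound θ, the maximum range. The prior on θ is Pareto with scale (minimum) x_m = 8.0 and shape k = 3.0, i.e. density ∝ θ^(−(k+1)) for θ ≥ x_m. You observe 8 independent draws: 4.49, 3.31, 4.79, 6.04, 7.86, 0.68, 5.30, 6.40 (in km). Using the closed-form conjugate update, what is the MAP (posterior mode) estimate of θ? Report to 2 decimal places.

8.00

A Pareto(scale x_m, shape k) prior on the upper bound θ of Uniform(0, θ) is conjugate: posterior is Pareto(max(x_m, max xᵢ), k + n).
Sample maximum = 7.86; prior scale x_m = 8.0 → posterior scale = max = 8.00.
Posterior shape = 3.0 + 8 = 11.0.
The Pareto density is decreasing on [x_m, ∞), so the mode is x_m = 8.00.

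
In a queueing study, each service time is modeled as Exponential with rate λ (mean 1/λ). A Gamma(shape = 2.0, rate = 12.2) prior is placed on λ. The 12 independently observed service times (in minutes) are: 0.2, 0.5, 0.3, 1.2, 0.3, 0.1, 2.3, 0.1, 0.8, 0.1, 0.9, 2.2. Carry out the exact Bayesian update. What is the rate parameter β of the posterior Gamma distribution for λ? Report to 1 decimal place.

With a Gamma(shape α, rate β) prior on the exponential rate λ, the posterior after n observations with total T = Σxᵢ is Gamma(α+n, β+T).
Sum of observations T = 9.0 minutes; n = 12.
Posterior: Gamma(2.0+12, 12.2+9.0) = Gamma(14.0, 21.2).
Posterior β = 21.2.

21.2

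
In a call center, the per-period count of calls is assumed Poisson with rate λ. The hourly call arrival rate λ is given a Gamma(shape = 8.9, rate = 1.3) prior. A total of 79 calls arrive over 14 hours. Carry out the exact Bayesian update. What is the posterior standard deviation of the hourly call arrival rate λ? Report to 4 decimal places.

0.6128

With a Gamma(shape α, rate β) prior, the Poisson likelihood is conjugate: the posterior is Gamma(α + ΣXᵢ, β + n).
Posterior: Gamma(α+S, β+n) = Gamma(8.9+79, 1.3+14) = Gamma(87.9, 15.3).
SD = √α/β = √87.9/15.3 = 0.6128.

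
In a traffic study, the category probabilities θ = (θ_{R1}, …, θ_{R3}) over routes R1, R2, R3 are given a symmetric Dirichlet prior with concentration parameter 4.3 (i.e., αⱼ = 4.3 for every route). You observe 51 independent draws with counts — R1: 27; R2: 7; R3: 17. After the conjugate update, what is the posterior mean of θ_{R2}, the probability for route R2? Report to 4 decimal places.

0.1768

The Dirichlet prior is conjugate to the Multinomial likelihood: each posterior αⱼ = prior αⱼ + observed count nⱼ.
Posterior concentration: (31.3, 11.3, 21.3), total = 63.9.
E[θ_{R2}|data] = α_{R2}/Σα = 11.3/63.9 = 0.1768.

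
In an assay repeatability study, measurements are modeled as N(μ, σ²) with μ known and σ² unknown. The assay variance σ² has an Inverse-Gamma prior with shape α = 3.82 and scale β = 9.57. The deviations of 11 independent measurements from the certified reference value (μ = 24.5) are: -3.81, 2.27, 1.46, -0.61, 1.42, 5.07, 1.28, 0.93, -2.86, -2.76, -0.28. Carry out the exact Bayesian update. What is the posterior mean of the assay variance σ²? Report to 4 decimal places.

5.2532

With known mean μ and an Inverse-Gamma(α, β) prior on σ², the Normal likelihood is conjugate: posterior is Inv-Gamma(α + n/2, β + Σ(xᵢ−μ)²/2).
Σ(xᵢ−μ)² = (-3.81)² + (2.27)² + (1.46)² + (-0.61)² + (1.42)² + (5.07)² + (1.28)² + (0.93)² + (-2.86)² + (-2.76)² + (-0.28)² = 68.2729.
Posterior: Inv-Gamma(3.82 + 11/2, 9.57 + 68.2729/2) = Inv-Gamma(9.32, 43.70645).
E[σ²|data] = β/(α−1) = 43.70645/8.32 = 5.2532.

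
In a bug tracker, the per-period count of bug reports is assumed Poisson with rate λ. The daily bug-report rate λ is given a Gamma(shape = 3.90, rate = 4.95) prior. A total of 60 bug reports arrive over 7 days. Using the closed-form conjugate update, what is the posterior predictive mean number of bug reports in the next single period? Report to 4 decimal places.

5.3473

With a Gamma(shape α, rate β) prior, the Poisson likelihood is conjugate: the posterior is Gamma(α + ΣXᵢ, β + n).
Posterior: Gamma(α+S, β+n) = Gamma(3.90+60, 4.95+7) = Gamma(63.90, 11.95).
The predictive distribution for one future period is NegBinom with mean α/β = 5.3473.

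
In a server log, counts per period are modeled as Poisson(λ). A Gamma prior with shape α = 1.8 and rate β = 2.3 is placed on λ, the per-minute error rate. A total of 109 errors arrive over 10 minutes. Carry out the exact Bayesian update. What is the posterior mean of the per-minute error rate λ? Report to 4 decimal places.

With a Gamma(shape α, rate β) prior, the Poisson likelihood is conjugate: the posterior is Gamma(α + ΣXᵢ, β + n).
Posterior: Gamma(α+S, β+n) = Gamma(1.8+109, 2.3+10) = Gamma(110.8, 12.3).
Posterior mean = α/β = 110.8/12.3 = 9.0081.

9.0081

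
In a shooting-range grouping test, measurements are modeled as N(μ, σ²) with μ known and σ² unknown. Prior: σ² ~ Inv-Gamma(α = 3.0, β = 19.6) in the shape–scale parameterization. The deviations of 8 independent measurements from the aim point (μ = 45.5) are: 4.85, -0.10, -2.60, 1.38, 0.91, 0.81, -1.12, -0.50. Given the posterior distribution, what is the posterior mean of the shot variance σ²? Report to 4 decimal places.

With known mean μ and an Inverse-Gamma(α, β) prior on σ², the Normal likelihood is conjugate: posterior is Inv-Gamma(α + n/2, β + Σ(xᵢ−μ)²/2).
Σ(xᵢ−μ)² = (4.85)² + (-0.10)² + (-2.60)² + (1.38)² + (0.91)² + (0.81)² + (-1.12)² + (-0.50)² = 35.1855.
Posterior: Inv-Gamma(3.0 + 8/2, 19.6 + 35.1855/2) = Inv-Gamma(7.00, 37.19275).
E[σ²|data] = β/(α−1) = 37.19275/6.00 = 6.1988.

6.1988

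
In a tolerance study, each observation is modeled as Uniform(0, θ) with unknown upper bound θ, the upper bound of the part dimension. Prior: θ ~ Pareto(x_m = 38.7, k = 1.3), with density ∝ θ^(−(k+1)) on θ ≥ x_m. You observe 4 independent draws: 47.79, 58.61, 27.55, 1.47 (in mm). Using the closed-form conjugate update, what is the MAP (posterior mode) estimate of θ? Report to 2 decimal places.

A Pareto(scale x_m, shape k) prior on the upper bound θ of Uniform(0, θ) is conjugate: posterior is Pareto(max(x_m, max xᵢ), k + n).
Sample maximum = 58.61; prior scale x_m = 38.7 → posterior scale = max = 58.61.
Posterior shape = 1.3 + 4 = 5.3.
The Pareto density is decreasing on [x_m, ∞), so the mode is x_m = 58.61.

58.61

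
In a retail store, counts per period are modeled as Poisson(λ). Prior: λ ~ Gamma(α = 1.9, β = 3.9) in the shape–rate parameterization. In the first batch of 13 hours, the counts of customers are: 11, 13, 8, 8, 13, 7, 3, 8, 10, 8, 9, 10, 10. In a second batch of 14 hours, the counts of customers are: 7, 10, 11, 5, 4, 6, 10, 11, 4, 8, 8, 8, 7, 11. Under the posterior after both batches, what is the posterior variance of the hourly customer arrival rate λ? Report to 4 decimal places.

0.2408

With a Gamma(shape α, rate β) prior, the Poisson likelihood is conjugate: the posterior is Gamma(α + ΣXᵢ, β + n).
Batch 1: sum of counts S = 118 over n = 13 hours.
After batch 1: Gamma(α+S, β+n) = Gamma(1.9+118, 3.9+13) = Gamma(119.9, 16.9).
Batch 2: sum of counts S = 110 over n = 14 hours.
After batch 2: Gamma(α+S, β+n) = Gamma(119.9+110, 16.9+14) = Gamma(229.9, 30.9).
Var = α/β² = 229.9/30.9² = 0.2408.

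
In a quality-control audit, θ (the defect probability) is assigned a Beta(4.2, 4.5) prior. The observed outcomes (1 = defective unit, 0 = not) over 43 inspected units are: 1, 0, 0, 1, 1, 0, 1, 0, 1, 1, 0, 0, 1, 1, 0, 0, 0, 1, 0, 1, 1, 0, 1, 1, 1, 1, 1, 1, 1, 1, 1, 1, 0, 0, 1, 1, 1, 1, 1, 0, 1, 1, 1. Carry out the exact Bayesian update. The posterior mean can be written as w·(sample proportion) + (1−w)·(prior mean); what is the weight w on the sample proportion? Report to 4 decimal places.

The Beta prior is conjugate to a Binomial/Bernoulli likelihood; the update adds successes to α and failures to β.
Posterior mean = (α₀+k)/(α₀+β₀+n) = [n/(α₀+β₀+n)]·(k/n) + [(α₀+β₀)/(α₀+β₀+n)]·α₀/(α₀+β₀), so only n and the prior enter the weight.
The weight on the data is w = n/(α₀+β₀+n) = 43/(4.2+4.5+43) = 43/51.7 = 0.8317.

0.8317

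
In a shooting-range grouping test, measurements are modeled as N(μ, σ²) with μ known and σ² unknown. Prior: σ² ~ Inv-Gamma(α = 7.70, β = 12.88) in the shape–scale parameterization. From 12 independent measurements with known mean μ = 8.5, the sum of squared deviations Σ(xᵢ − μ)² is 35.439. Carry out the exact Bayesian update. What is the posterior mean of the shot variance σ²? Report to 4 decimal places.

With known mean μ and an Inverse-Gamma(α, β) prior on σ², the Normal likelihood is conjugate: posterior is Inv-Gamma(α + n/2, β + Σ(xᵢ−μ)²/2).
Posterior: Inv-Gamma(7.70 + 12/2, 12.88 + 35.439/2) = Inv-Gamma(13.70, 30.5995).
E[σ²|data] = β/(α−1) = 30.5995/12.70 = 2.4094.

2.4094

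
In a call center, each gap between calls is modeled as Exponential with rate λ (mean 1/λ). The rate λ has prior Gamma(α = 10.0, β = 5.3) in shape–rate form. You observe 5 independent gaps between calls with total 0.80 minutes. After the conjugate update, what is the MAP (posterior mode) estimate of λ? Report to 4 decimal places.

With a Gamma(shape α, rate β) prior on the exponential rate λ, the posterior after n observations with total T = Σxᵢ is Gamma(α+n, β+T).
Posterior: Gamma(10.0+5, 5.3+0.80) = Gamma(15.0, 6.10).
Mode = (α−1)/β = 2.2951.

2.2951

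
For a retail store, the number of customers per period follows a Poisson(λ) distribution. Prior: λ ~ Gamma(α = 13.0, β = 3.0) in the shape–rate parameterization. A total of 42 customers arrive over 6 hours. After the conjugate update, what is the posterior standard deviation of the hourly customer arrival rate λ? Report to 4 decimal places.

With a Gamma(shape α, rate β) prior, the Poisson likelihood is conjugate: the posterior is Gamma(α + ΣXᵢ, β + n).
Posterior: Gamma(α+S, β+n) = Gamma(13.0+42, 3.0+6) = Gamma(55.0, 9.0).
SD = √α/β = √55.0/9.0 = 0.8240.

0.8240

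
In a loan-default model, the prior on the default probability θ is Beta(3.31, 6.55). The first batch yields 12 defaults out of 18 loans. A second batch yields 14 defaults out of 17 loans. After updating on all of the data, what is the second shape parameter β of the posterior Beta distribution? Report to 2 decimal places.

15.55

The Beta prior is conjugate to a Binomial/Bernoulli likelihood; the update adds successes to α and failures to β.
After batch 1: Beta(3.31+12, 6.55+6) = Beta(15.31, 12.55).
After batch 2: Beta(15.31+14, 12.55+3) = Beta(29.31, 15.55).
Posterior β = 15.55.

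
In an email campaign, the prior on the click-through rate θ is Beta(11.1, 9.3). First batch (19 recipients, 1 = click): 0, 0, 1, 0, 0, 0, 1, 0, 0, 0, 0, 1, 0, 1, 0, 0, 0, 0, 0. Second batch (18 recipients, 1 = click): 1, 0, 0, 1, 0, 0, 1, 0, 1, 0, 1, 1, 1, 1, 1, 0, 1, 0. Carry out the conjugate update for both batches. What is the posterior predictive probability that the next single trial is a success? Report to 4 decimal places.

The Beta prior is conjugate to a Binomial/Bernoulli likelihood; the update adds successes to α and failures to β.
After batch 1: Beta(11.1+4, 9.3+15) = Beta(15.1, 24.3).
After batch 2: Beta(15.1+10, 24.3+8) = Beta(25.1, 32.3).
For a single future Bernoulli trial, P(success | data) = α/(α+β) = 0.4373.

0.4373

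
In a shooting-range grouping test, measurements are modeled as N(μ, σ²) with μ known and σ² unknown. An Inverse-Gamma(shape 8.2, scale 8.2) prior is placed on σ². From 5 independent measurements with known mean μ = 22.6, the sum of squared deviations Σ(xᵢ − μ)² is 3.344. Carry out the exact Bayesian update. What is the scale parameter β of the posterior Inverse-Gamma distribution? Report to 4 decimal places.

9.8720

With known mean μ and an Inverse-Gamma(α, β) prior on σ², the Normal likelihood is conjugate: posterior is Inv-Gamma(α + n/2, β + Σ(xᵢ−μ)²/2).
Posterior: Inv-Gamma(8.2 + 5/2, 8.2 + 3.344/2) = Inv-Gamma(10.70, 9.8720).
Posterior β = 9.8720.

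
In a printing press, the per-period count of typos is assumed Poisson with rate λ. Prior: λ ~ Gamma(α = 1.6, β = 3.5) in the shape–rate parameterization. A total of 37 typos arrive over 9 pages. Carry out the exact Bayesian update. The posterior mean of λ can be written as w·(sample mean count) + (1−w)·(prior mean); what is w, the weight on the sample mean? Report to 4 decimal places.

With a Gamma(shape α, rate β) prior, the Poisson likelihood is conjugate: the posterior is Gamma(α + ΣXᵢ, β + n).
Posterior mean = (α₀+S)/(β₀+n) = [n/(β₀+n)]·(S/n) + [β₀/(β₀+n)]·(α₀/β₀), so only n and β₀ enter the weight.
Weight on data w = n/(β₀+n) = 9/(3.5+9) = 9/12.5 = 0.7200.

0.7200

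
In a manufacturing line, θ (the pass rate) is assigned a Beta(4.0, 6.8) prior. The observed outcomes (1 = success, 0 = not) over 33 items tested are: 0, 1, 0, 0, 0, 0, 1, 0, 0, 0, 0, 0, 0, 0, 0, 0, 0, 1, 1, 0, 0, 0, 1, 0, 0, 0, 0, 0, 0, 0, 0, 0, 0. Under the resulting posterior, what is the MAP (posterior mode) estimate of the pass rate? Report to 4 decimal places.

The Beta prior is conjugate to a Binomial/Bernoulli likelihood; the update adds successes to α and failures to β.
Posterior: Beta(α+k, β+n−k) = Beta(4.0+5, 6.8+28) = Beta(9.0, 34.8).
Mode of Beta(a,b) for a,b>1 is (a−1)/(a+b−2) = 8.0/41.8 = 0.1914.

0.1914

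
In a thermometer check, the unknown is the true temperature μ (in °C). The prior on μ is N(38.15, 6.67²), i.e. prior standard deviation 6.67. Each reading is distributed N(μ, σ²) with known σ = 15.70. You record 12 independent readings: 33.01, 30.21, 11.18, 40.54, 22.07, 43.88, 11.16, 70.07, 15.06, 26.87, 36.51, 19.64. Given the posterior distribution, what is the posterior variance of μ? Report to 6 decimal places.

For Normal data with known variance σ², a Normal(μ₀, σ₀²) prior on μ is conjugate. Posterior precision = 1/σ₀² + n/σ²; posterior mean is the precision-weighted average of μ₀ and x̄.
σ₀² = 6.67² = 44.4889, σ² = 15.70² = 246.49; σ² + n·σ₀² = 246.49 + 12·44.4889 = 780.3568.
Posterior precision = 1/σ₀² + n/σ² = 1/44.4889 + 12/246.49 = (σ² + n·σ₀²)/(σ₀²σ²) = 780.3568/(44.4889·246.49); posterior variance σₙ² = σ₀²σ²/(σ² + n·σ₀²) = 44.4889·246.49/780.3568 = 14.052635.

14.052635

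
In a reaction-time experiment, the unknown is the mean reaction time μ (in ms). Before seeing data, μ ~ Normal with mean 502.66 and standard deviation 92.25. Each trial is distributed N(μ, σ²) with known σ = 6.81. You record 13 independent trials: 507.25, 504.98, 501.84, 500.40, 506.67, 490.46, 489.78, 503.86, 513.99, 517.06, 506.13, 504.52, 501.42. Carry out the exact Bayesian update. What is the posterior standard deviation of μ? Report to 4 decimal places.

1.8884

For Normal data with known variance σ², a Normal(μ₀, σ₀²) prior on μ is conjugate. Posterior precision = 1/σ₀² + n/σ²; posterior mean is the precision-weighted average of μ₀ and x̄.
σ₀² = 92.25² = 8510.0625, σ² = 6.81² = 46.3761; σ² + n·σ₀² = 46.3761 + 13·8510.0625 = 110677.1886.
Posterior precision = 1/σ₀² + n/σ² = 1/8510.0625 + 13/46.3761 = (σ² + n·σ₀²)/(σ₀²σ²) = 110677.1886/(8510.0625·46.3761); posterior variance σₙ² = σ₀²σ²/(σ² + n·σ₀²) = 8510.0625·46.3761/110677.1886 = 3.565897.
Posterior SD = √σₙ² = √(8510.0625·46.3761/110677.1886) = 1.8884.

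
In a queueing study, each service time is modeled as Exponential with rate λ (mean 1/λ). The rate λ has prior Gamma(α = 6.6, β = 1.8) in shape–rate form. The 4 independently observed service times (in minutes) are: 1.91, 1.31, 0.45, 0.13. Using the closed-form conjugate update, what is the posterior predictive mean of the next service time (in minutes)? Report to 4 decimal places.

0.5833

With a Gamma(shape α, rate β) prior on the exponential rate λ, the posterior after n observations with total T = Σxᵢ is Gamma(α+n, β+T).
Sum of observations T = 3.80 minutes; n = 4.
Posterior: Gamma(6.6+4, 1.8+3.80) = Gamma(10.6, 5.60).
The predictive distribution for the next observation is Lomax; its mean is β/(α−1) = 5.60/9.6 = 0.5833.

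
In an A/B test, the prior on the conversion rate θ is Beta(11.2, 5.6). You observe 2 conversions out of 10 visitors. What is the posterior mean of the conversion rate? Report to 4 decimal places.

The Beta prior is conjugate to a Binomial/Bernoulli likelihood; the update adds successes to α and failures to β.
Posterior: Beta(α+k, β+n−k) = Beta(11.2+2, 5.6+8) = Beta(13.2, 13.6).
Posterior mean = α/(α+β) = 13.2/26.8 = 0.4925.

0.4925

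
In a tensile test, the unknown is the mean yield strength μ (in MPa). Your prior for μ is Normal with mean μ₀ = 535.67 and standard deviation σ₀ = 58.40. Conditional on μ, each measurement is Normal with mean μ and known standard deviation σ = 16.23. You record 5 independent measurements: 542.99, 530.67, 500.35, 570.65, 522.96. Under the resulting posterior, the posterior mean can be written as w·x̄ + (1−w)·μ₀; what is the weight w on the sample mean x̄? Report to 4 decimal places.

0.9848

For Normal data with known variance σ², a Normal(μ₀, σ₀²) prior on μ is conjugate. Posterior precision = 1/σ₀² + n/σ²; posterior mean is the precision-weighted average of μ₀ and x̄.
σ₀² = 58.40² = 3410.56, σ² = 16.23² = 263.4129. Prior precision 1/σ₀² = 1/3410.56; data precision n/σ² = 5/263.4129.
w = (n/σ²)/(1/σ₀² + n/σ²) = n·σ₀²/(σ² + n·σ₀²) = 5·3410.56/(263.4129 + 5·3410.56) = 17052.8/17316.2129 = 0.9848.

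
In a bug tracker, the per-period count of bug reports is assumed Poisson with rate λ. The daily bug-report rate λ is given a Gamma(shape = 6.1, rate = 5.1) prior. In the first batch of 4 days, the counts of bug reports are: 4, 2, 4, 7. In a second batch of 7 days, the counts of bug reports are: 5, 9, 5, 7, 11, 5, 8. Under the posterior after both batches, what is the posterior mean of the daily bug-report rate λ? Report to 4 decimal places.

4.5404

With a Gamma(shape α, rate β) prior, the Poisson likelihood is conjugate: the posterior is Gamma(α + ΣXᵢ, β + n).
Batch 1: sum of counts S = 17 over n = 4 days.
After batch 1: Gamma(α+S, β+n) = Gamma(6.1+17, 5.1+4) = Gamma(23.1, 9.1).
Batch 2: sum of counts S = 50 over n = 7 days.
After batch 2: Gamma(α+S, β+n) = Gamma(23.1+50, 9.1+7) = Gamma(73.1, 16.1).
Posterior mean = α/β = 73.1/16.1 = 4.5404.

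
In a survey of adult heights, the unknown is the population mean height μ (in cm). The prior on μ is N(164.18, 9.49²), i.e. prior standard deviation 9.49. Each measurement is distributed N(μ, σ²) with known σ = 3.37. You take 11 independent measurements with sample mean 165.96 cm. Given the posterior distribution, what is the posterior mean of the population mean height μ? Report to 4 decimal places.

165.9398

For Normal data with known variance σ², a Normal(μ₀, σ₀²) prior on μ is conjugate. Posterior precision = 1/σ₀² + n/σ²; posterior mean is the precision-weighted average of μ₀ and x̄.
n·x̄ = 11·165.96 = 1825.56.
σ₀² = 9.49² = 90.0601, σ² = 3.37² = 11.3569; σ² + n·σ₀² = 11.3569 + 11·90.0601 = 1002.018.
Posterior mean = (μ₀/σ₀² + n·x̄/σ²)/(1/σ₀² + n/σ²) = (σ²·μ₀ + σ₀²·n·x̄)/(σ² + n·σ₀²) = (11.3569·164.18 + 90.0601·1825.56)/1002.018 = 166274.691998/1002.018 = 165.9398.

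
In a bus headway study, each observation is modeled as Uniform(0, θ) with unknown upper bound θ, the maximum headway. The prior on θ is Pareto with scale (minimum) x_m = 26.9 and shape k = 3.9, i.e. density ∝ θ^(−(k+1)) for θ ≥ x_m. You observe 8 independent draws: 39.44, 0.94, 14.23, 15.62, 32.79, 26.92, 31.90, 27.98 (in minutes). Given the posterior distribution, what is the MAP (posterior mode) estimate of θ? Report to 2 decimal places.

A Pareto(scale x_m, shape k) prior on the upper bound θ of Uniform(0, θ) is conjugate: posterior is Pareto(max(x_m, max xᵢ), k + n).
Sample maximum = 39.44; prior scale x_m = 26.9 → posterior scale = max = 39.44.
Posterior shape = 3.9 + 8 = 11.9.
The Pareto density is decreasing on [x_m, ∞), so the mode is x_m = 39.44.

39.44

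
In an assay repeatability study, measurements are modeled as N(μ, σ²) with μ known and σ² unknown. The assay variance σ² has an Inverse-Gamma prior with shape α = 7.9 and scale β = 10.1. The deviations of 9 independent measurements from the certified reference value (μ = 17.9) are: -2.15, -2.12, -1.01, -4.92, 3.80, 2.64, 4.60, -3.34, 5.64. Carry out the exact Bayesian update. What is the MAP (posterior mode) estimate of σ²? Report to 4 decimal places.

5.2268

With known mean μ and an Inverse-Gamma(α, β) prior on σ², the Normal likelihood is conjugate: posterior is Inv-Gamma(α + n/2, β + Σ(xᵢ−μ)²/2).
Σ(xᵢ−μ)² = (-2.15)² + (-2.12)² + (-1.01)² + (-4.92)² + (3.80)² + (2.64)² + (4.60)² + (-3.34)² + (5.64)² = 119.8782.
Posterior: Inv-Gamma(7.9 + 9/2, 10.1 + 119.8782/2) = Inv-Gamma(12.40, 70.03910).
Mode = β/(α+1) = 70.03910/13.40 = 5.2268.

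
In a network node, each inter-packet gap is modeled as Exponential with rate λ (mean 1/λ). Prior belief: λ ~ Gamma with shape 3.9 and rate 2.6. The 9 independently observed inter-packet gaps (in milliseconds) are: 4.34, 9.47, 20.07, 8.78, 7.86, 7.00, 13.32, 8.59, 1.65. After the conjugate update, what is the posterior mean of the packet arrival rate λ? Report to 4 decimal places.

With a Gamma(shape α, rate β) prior on the exponential rate λ, the posterior after n observations with total T = Σxᵢ is Gamma(α+n, β+T).
Sum of observations T = 81.08 milliseconds; n = 9.
Posterior: Gamma(3.9+9, 2.6+81.08) = Gamma(12.9, 83.68).
Posterior mean of λ = α/β = 12.9/83.68 = 0.1542.

0.1542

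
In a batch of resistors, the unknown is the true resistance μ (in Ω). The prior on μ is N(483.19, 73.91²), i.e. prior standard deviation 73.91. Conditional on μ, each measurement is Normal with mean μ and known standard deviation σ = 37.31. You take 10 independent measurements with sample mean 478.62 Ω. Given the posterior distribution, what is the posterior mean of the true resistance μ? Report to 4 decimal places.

478.7336

For Normal data with known variance σ², a Normal(μ₀, σ₀²) prior on μ is conjugate. Posterior precision = 1/σ₀² + n/σ²; posterior mean is the precision-weighted average of μ₀ and x̄.
n·x̄ = 10·478.62 = 4786.2.
σ₀² = 73.91² = 5462.6881, σ² = 37.31² = 1392.0361; σ² + n·σ₀² = 1392.0361 + 10·5462.6881 = 56018.9171.
Posterior mean = (μ₀/σ₀² + n·x̄/σ²)/(1/σ₀² + n/σ²) = (σ²·μ₀ + σ₀²·n·x̄)/(σ² + n·σ₀²) = (1392.0361·483.19 + 5462.6881·4786.2)/56018.9171 = 26818135.707379/56018.9171 = 478.7336.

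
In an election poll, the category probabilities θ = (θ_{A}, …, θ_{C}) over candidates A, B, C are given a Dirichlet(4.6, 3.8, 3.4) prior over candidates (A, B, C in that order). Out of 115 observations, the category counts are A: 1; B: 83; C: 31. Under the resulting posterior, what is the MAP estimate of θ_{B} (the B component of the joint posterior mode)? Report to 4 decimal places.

0.6931

The Dirichlet prior is conjugate to the Multinomial likelihood: each posterior αⱼ = prior αⱼ + observed count nⱼ.
Posterior concentration: (5.6, 86.8, 34.4), total = 126.8.
Joint mode component: (α_{B}−1)/(Σα−K) = 85.8/123.8 = 0.6931.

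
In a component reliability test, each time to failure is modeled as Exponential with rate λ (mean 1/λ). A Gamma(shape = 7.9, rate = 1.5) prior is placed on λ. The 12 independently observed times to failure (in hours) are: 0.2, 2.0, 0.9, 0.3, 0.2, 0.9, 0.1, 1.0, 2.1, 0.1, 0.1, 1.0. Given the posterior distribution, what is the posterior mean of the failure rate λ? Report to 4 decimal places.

With a Gamma(shape α, rate β) prior on the exponential rate λ, the posterior after n observations with total T = Σxᵢ is Gamma(α+n, β+T).
Sum of observations T = 8.9 hours; n = 12.
Posterior: Gamma(7.9+12, 1.5+8.9) = Gamma(19.9, 10.4).
Posterior mean of λ = α/β = 19.9/10.4 = 1.9135.

1.9135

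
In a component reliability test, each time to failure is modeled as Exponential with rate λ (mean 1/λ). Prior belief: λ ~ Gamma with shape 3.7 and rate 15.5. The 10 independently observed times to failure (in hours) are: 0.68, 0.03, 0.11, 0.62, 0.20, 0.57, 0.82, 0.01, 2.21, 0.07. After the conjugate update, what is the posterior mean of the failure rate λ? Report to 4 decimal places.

With a Gamma(shape α, rate β) prior on the exponential rate λ, the posterior after n observations with total T = Σxᵢ is Gamma(α+n, β+T).
Sum of observations T = 5.32 hours; n = 10.
Posterior: Gamma(3.7+10, 15.5+5.32) = Gamma(13.7, 20.82).
Posterior mean of λ = α/β = 13.7/20.82 = 0.6580.

0.6580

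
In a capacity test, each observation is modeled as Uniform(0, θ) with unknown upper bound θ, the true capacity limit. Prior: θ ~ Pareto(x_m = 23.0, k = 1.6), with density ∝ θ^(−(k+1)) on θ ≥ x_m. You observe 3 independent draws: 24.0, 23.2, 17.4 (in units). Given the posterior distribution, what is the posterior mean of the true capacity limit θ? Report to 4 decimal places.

30.6667

A Pareto(scale x_m, shape k) prior on the upper bound θ of Uniform(0, θ) is conjugate: posterior is Pareto(max(x_m, max xᵢ), k + n).
Sample maximum = 24.0; prior scale x_m = 23.0 → posterior scale = max = 24.0.
Posterior shape = 1.6 + 3 = 4.6.
E[θ|data] = k·x_m/(k−1) = 4.6·24.0/3.6 = 30.6667.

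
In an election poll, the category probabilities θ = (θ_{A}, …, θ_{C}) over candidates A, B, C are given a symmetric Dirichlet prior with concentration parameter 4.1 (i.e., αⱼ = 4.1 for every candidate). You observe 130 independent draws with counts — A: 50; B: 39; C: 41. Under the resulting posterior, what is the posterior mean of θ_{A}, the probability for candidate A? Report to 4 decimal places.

The Dirichlet prior is conjugate to the Multinomial likelihood: each posterior αⱼ = prior αⱼ + observed count nⱼ.
Posterior concentration: (54.1, 43.1, 45.1), total = 142.3.
E[θ_{A}|data] = α_{A}/Σα = 54.1/142.3 = 0.3802.

0.3802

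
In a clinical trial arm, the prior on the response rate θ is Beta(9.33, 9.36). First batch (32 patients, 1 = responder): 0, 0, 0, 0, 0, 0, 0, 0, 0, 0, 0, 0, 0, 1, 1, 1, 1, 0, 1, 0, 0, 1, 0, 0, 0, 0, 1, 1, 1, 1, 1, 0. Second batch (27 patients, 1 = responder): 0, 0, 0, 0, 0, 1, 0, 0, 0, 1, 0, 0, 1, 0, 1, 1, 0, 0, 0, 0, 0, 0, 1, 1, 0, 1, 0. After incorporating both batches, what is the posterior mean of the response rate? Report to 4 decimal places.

0.3647

The Beta prior is conjugate to a Binomial/Bernoulli likelihood; the update adds successes to α and failures to β.
After batch 1: Beta(9.33+11, 9.36+21) = Beta(20.33, 30.36).
After batch 2: Beta(20.33+8, 30.36+19) = Beta(28.33, 49.36).
Posterior mean = α/(α+β) = 28.33/77.69 = 0.3647.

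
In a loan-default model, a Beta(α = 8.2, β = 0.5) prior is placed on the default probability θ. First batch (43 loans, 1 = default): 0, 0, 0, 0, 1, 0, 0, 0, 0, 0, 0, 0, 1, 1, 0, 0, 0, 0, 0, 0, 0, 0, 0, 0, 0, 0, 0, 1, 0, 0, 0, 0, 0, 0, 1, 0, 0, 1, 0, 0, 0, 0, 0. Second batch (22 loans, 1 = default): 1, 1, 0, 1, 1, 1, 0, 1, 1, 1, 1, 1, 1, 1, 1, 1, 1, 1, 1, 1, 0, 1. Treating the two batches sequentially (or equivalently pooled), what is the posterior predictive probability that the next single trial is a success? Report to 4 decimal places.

The Beta prior is conjugate to a Binomial/Bernoulli likelihood; the update adds successes to α and failures to β.
After batch 1: Beta(8.2+6, 0.5+37) = Beta(14.2, 37.5).
After batch 2: Beta(14.2+19, 37.5+3) = Beta(33.2, 40.5).
For a single future Bernoulli trial, P(success | data) = α/(α+β) = 0.4505.

0.4505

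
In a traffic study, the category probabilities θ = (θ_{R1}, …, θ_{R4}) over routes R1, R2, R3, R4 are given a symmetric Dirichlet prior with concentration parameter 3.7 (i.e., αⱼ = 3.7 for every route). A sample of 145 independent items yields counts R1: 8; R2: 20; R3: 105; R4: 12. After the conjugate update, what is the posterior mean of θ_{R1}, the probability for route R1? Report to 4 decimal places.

The Dirichlet prior is conjugate to the Multinomial likelihood: each posterior αⱼ = prior αⱼ + observed count nⱼ.
Posterior concentration: (11.7, 23.7, 108.7, 15.7), total = 159.8.
E[θ_{R1}|data] = α_{R1}/Σα = 11.7/159.8 = 0.0732.

0.0732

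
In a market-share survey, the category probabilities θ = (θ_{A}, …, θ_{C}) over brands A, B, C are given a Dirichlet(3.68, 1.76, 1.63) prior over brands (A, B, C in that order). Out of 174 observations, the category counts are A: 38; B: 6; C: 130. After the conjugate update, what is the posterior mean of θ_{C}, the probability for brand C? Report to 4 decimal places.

0.7270

The Dirichlet prior is conjugate to the Multinomial likelihood: each posterior αⱼ = prior αⱼ + observed count nⱼ.
Posterior concentration: (41.68, 7.76, 131.63), total = 181.07.
E[θ_{C}|data] = α_{C}/Σα = 131.63/181.07 = 0.7270.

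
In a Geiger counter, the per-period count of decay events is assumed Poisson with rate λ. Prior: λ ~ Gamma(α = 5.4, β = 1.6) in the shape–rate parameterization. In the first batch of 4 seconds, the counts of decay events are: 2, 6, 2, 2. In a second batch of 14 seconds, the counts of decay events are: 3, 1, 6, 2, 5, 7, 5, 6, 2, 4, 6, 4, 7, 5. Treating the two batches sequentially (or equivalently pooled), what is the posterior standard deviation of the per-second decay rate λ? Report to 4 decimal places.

With a Gamma(shape α, rate β) prior, the Poisson likelihood is conjugate: the posterior is Gamma(α + ΣXᵢ, β + n).
Batch 1: sum of counts S = 12 over n = 4 seconds.
After batch 1: Gamma(α+S, β+n) = Gamma(5.4+12, 1.6+4) = Gamma(17.4, 5.6).
Batch 2: sum of counts S = 63 over n = 14 seconds.
After batch 2: Gamma(α+S, β+n) = Gamma(17.4+63, 5.6+14) = Gamma(80.4, 19.6).
SD = √α/β = √80.4/19.6 = 0.4575.

0.4575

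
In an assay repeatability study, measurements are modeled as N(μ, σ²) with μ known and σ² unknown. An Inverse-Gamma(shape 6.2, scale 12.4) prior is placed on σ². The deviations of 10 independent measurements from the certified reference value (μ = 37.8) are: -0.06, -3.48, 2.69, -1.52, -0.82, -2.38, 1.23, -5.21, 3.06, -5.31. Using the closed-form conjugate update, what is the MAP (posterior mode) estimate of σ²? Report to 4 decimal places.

With known mean μ and an Inverse-Gamma(α, β) prior on σ², the Normal likelihood is conjugate: posterior is Inv-Gamma(α + n/2, β + Σ(xᵢ−μ)²/2).
Σ(xᵢ−μ)² = (-0.06)² + (-3.48)² + (2.69)² + (-1.52)² + (-0.82)² + (-2.38)² + (1.23)² + (-5.21)² + (3.06)² + (-5.31)² = 94.2140.
Posterior: Inv-Gamma(6.2 + 10/2, 12.4 + 94.2140/2) = Inv-Gamma(11.20, 59.50700).
Mode = β/(α+1) = 59.50700/12.20 = 4.8776.

4.8776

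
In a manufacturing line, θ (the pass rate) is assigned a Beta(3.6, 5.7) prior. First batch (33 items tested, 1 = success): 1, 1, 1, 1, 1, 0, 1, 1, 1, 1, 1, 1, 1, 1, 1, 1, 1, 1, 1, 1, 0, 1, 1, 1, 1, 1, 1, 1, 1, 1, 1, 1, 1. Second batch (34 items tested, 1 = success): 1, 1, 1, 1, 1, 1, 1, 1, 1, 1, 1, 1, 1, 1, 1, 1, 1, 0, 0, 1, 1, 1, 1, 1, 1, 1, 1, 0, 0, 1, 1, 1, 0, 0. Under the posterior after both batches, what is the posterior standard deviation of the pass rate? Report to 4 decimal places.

0.0437

The Beta prior is conjugate to a Binomial/Bernoulli likelihood; the update adds successes to α and failures to β.
After batch 1: Beta(3.6+31, 5.7+2) = Beta(34.6, 7.7).
After batch 2: Beta(34.6+28, 7.7+6) = Beta(62.6, 13.7).
Var = αβ/((α+β)²(α+β+1)) = 62.6·13.7/(76.3²·77.3) = 0.00190575; SD = √0.00190575 = 0.0437.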